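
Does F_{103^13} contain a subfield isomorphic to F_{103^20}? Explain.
No: F_{103^20} is not a subfield of F_{103^13}

F_{p^m} embeds in F_{p^n} iff m | n. Here 20 ∤ 13 (since 13 = 0·20 + 13 with remainder 13 ≠ 0), so F_{103^20} is not a subfield of F_{103^13}. Equivalently: if it were, the tower law would give 20 = [F_{103^20}:F_103] dividing [F_{103^13}:F_103] = 13, contradiction.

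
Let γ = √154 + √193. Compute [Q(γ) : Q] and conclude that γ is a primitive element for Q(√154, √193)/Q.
[Q(γ) : Q] = 4 (equivalently, Q(γ) = Q(√154, √193))

Obviously Q(γ) ⊆ Q(√154, √193), and [Q(√154, √193):Q] = 4 (since 154, 193 are distinct squarefree integers > 1 with 29722 not a perfect square). To show equality we compute the minimal polynomial of γ. From γ = √154 + √193: γ^2 = 154 + 2√(29722) + 193 = 347 + 2√(29722), so γ^2 - 347 = 2√(29722); squaring, (γ^2 - 347)^2 = 4·29722, i.e. γ^4 - 694γ^2 + 120409 - 118888 = 0, i.e. γ^4 - 694γ^2 + 1521 = 0. So γ is a root of x^4 - 694x^2 + 1521. This polynomial is irreducible over Q: it has no rational root (each ±√154 ± √193 is irrational), and any factorization into two quadratics over Q would force √(29722) ∈ Q (pairing opposite roots) or √154, √193 ∈ Q (other pairings), all impossible. Hence [Q(γ):Q] = 4 = [Q(√154, √193):Q], so Q(γ) = Q(√154, √193).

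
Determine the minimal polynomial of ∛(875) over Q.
m_α(x) = x^3 - 875

α satisfies α^3 = 875, so x^3 - 875 annihilates α. By the rational root test, a rational root p/q (in lowest terms) of x^3 - 875 would satisfy p^3 = 875 q^3, forcing q = 1 and p^3 = 875; but 875 is not a perfect cube, contradiction. A monic cubic over Q with no rational root is irreducible (any nontrivial factorization would include a linear factor). Hence x^3 - 875 is the minimal polynomial of α, and in particular [Q(α):Q] = 3.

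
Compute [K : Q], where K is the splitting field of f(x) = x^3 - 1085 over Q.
[K : Q] = 6

The roots of x^3 - 1085 are ∛1085, ω∛1085, ω^2∛1085 where ω = e^(2πi/3) is a primitive cube root of unity, so K = Q(∛1085, ω). Now [Q(∛1085):Q] = 3 (since 1085 is not a perfect cube, x^3 - 1085 is irreducible) and [Q(ω):Q] = 2. Both 2 and 3 divide [K:Q], and [K:Q] ≤ 3·2 = 6, so [K:Q] = 6. (Equivalently: Q(∛1085) ⊂ R but ω ∉ R, so [K : Q(∛1085)] = 2.)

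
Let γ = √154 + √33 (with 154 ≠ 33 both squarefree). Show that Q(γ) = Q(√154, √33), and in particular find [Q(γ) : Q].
[Q(γ) : Q] = 4 (equivalently, Q(γ) = Q(√154, √33))

Obviously Q(γ) ⊆ Q(√154, √33), and [Q(√154, √33):Q] = 4 (since 154, 33 are distinct squarefree integers > 1 with 5082 not a perfect square). To show equality we compute the minimal polynomial of γ. From γ = √154 + √33: γ^2 = 154 + 2√(5082) + 33 = 187 + 2√(5082), so γ^2 - 187 = 2√(5082); squaring, (γ^2 - 187)^2 = 4·5082, i.e. γ^4 - 374γ^2 + 34969 - 20328 = 0, i.e. γ^4 - 374γ^2 + 14641 = 0. So γ is a root of x^4 - 374x^2 + 14641. This polynomial is irreducible over Q: it has no rational root (each ±√154 ± √33 is irrational), and any factorization into two quadratics over Q would force √(5082) ∈ Q (pairing opposite roots) or √154, √33 ∈ Q (other pairings), all impossible. Hence [Q(γ):Q] = 4 = [Q(√154, √33):Q], so Q(γ) = Q(√154, √33).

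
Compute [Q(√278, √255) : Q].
[Q(√278, √255) : Q] = 4

[Q(√278):Q] = 2 (min poly x^2 - 278, irreducible since 278 is squarefree > 1). For the top step, suppose √255 ∈ Q(√278), say √255 = c + d√278 with c, d ∈ Q. Squaring: 255 = c^2 + 278d^2 + 2cd√278. Since √278 ∉ Q this forces 2cd = 0. If d = 0 then √255 = c ∈ Q, contradicting 255 squarefree > 1. If c = 0 then 255 = 278d^2, so 278·255 = (278d)^2 is a perfect square in Q — but 278·255 = 70890 is not a perfect square (since 278 and 255 are distinct squarefree integers). Contradiction. Hence √255 ∉ Q(√278), so x^2 - 255 stays irreducible over Q(√278) and [Q(√278, √255) : Q(√278)] = 2. By the tower law, [Q(√278, √255) : Q] = 2 · 2 = 4.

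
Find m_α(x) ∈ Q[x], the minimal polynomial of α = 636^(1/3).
m_α(x) = x^3 - 636

α satisfies α^3 = 636, so x^3 - 636 annihilates α. By the rational root test, a rational root p/q (in lowest terms) of x^3 - 636 would satisfy p^3 = 636 q^3, forcing q = 1 and p^3 = 636; but 636 is not a perfect cube, contradiction. A monic cubic over Q with no rational root is irreducible (any nontrivial factorization would include a linear factor). Hence x^3 - 636 is the minimal polynomial of α, and in particular [Q(α):Q] = 3.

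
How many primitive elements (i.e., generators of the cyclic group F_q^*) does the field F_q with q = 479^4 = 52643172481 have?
There are φ(52643172480) = 13811646464 primitive elements

F_q^* is cyclic of order q - 1 = 52643172480. A cyclic group of order m has exactly φ(m) generators. Here m = 52643172480 = 2^7 · 3 · 5 · 89 · 239 · 1289, so the number of primitive elements is φ(52643172480) = 13811646464.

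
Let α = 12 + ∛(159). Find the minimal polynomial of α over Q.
m_α(x) = x^3 - 36x^2 + 432x - 1887

Set β = α - 12 = ∛(159), so β^3 = 159. Then (α - 12)^3 - 159 = 0, i.e. α is a root of g(x) = (x - 12)^3 - 159 = x^3 - 36x^2 + 432x - 1887. Since g(x) = h(x - 12) where h(x) = x^3 - 159, and h is irreducible over Q (because 159 is not a perfect cube, so h has no rational root, and a monic cubic with no rational root is irreducible), g is also irreducible (irreducibility is preserved under the substitution x → x - 12). Hence m_α(x) = x^3 - 36x^2 + 432x - 1887.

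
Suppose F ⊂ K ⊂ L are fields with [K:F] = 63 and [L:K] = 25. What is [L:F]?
[L:F] = 1575

The tower law says that for any tower of field extensions F ⊂ K ⊂ L with finite degrees, [L:F] = [L:K] · [K:F]. Here this gives [L:F] = 25 · 63 = 1575.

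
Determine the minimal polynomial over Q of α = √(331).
m_α(x) = x^2 - 331

α satisfies α^2 - 331 = 0, so x^2 - 331 annihilates α. Since d = 331 is squarefree and ≠ 1, it is not a perfect square in Q, so x^2 - 331 has no rational root and is therefore irreducible over Q (a degree-2 polynomial over a field is irreducible iff it has no root). Hence m_α(x) = x^2 - 331.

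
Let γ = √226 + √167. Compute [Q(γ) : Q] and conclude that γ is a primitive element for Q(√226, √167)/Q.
[Q(γ) : Q] = 4 (equivalently, Q(γ) = Q(√226, √167))

Obviously Q(γ) ⊆ Q(√226, √167), and [Q(√226, √167):Q] = 4 (since 226, 167 are distinct squarefree integers > 1 with 37742 not a perfect square). To show equality we compute the minimal polynomial of γ. From γ = √226 + √167: γ^2 = 226 + 2√(37742) + 167 = 393 + 2√(37742), so γ^2 - 393 = 2√(37742); squaring, (γ^2 - 393)^2 = 4·37742, i.e. γ^4 - 786γ^2 + 154449 - 150968 = 0, i.e. γ^4 - 786γ^2 + 3481 = 0. So γ is a root of x^4 - 786x^2 + 3481. This polynomial is irreducible over Q: it has no rational root (each ±√226 ± √167 is irrational), and any factorization into two quadratics over Q would force √(37742) ∈ Q (pairing opposite roots) or √226, √167 ∈ Q (other pairings), all impossible. Hence [Q(γ):Q] = 4 = [Q(√226, √167):Q], so Q(γ) = Q(√226, √167).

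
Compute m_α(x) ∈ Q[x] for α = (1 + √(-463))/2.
m_α(x) = x^2 - x + 116

From 2α - 1 = √(-463), squaring gives (2α - 1)^2 = -463, i.e. 4α^2 - 4α + 1 = -463, so α^2 - α + (1 + 463)/4 = 0. Since -463 ≡ 1 (mod 4), (1 + 463)/4 = 116 ∈ Z. The polynomial x^2 - x + 116 has discriminant 1 - 4·(116) = -463, which is not a perfect square in Q (d = -463 is squarefree and ≠ 1), so x^2 - x + 116 is irreducible over Q. It is the minimal polynomial of α.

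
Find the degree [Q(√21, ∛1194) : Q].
[Q(√21, ∛1194) : Q] = 6

Let L = Q(√21, ∛1194). Since Q(√21) ⊂ L and [Q(√21):Q] = 2, the tower law gives 2 | [L:Q]. Likewise Q(∛1194) ⊂ L with [Q(∛1194):Q] = 3 (because 1194 is not a perfect cube), so 3 | [L:Q]. As gcd(2,3) = 1, [L:Q] is divisible by 6. Conversely L is generated over Q by √21 and ∛1194, so [L:Q] ≤ 2·3 = 6. Therefore [Q(√21, ∛1194) : Q] = 6.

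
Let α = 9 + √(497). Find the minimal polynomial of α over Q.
m_α(x) = x^2 - 18x - 416

From α - 9 = √(497), squaring gives (α - 9)^2 = 497, i.e. α^2 - 18α + 81 = 497, so α^2 - 18α - 416 = 0. The discriminant of x^2 - 18x - 416 is (-18)^2 - 4·(-416) = 324 + 1664 = 1988, and 4·(497) is not a perfect square in Q since 497 is squarefree and ≠ 1. Hence x^2 - 18x - 416 is irreducible over Q and is the minimal polynomial of α.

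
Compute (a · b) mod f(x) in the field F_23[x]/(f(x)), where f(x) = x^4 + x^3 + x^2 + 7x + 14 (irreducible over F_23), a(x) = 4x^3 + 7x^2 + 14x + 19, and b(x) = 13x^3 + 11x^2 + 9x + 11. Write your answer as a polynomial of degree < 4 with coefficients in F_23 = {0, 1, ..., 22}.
a · b ≡ 16x^3 + x^2 + 21x + 16 (mod f(x))

Multiply in F_23[x]: a(x)·b(x) = (4x^3 + 7x^2 + 14x + 19)·(13x^3 + 11x^2 + 9x + 11) = 6x^6 + 20x^5 + 19x^4 + 2x^3 + 21x^2 + 3x + 2. This has degree ≥ 4, so divide by f(x) over F_23: 6x^6 + 20x^5 + 19x^4 + 2x^3 + 21x^2 + 3x + 2 = (6x^2 + 14x + 22)·(x^4 + x^3 + x^2 + 7x + 14) + (16x^3 + x^2 + 21x + 16). Hence a·b ≡ 16x^3 + x^2 + 21x + 16 (mod f). (F_23[x]/(f) is a field with 23^4 = 279841 elements since f is irreducible of degree 4.)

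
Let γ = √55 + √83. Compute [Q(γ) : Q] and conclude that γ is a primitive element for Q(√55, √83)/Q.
[Q(γ) : Q] = 4 (equivalently, Q(γ) = Q(√55, √83))

Obviously Q(γ) ⊆ Q(√55, √83), and [Q(√55, √83):Q] = 4 (since 55, 83 are distinct squarefree integers > 1 with 4565 not a perfect square). To show equality we compute the minimal polynomial of γ. From γ = √55 + √83: γ^2 = 55 + 2√(4565) + 83 = 138 + 2√(4565), so γ^2 - 138 = 2√(4565); squaring, (γ^2 - 138)^2 = 4·4565, i.e. γ^4 - 276γ^2 + 19044 - 18260 = 0, i.e. γ^4 - 276γ^2 + 784 = 0. So γ is a root of x^4 - 276x^2 + 784. This polynomial is irreducible over Q: it has no rational root (each ±√55 ± √83 is irrational), and any factorization into two quadratics over Q would force √(4565) ∈ Q (pairing opposite roots) or √55, √83 ∈ Q (other pairings), all impossible. Hence [Q(γ):Q] = 4 = [Q(√55, √83):Q], so Q(γ) = Q(√55, √83).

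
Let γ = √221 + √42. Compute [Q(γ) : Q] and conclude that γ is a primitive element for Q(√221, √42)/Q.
[Q(γ) : Q] = 4 (equivalently, Q(γ) = Q(√221, √42))

Obviously Q(γ) ⊆ Q(√221, √42), and [Q(√221, √42):Q] = 4 (since 221, 42 are distinct squarefree integers > 1 with 9282 not a perfect square). To show equality we compute the minimal polynomial of γ. From γ = √221 + √42: γ^2 = 221 + 2√(9282) + 42 = 263 + 2√(9282), so γ^2 - 263 = 2√(9282); squaring, (γ^2 - 263)^2 = 4·9282, i.e. γ^4 - 526γ^2 + 69169 - 37128 = 0, i.e. γ^4 - 526γ^2 + 32041 = 0. So γ is a root of x^4 - 526x^2 + 32041. This polynomial is irreducible over Q: it has no rational root (each ±√221 ± √42 is irrational), and any factorization into two quadratics over Q would force √(9282) ∈ Q (pairing opposite roots) or √221, √42 ∈ Q (other pairings), all impossible. Hence [Q(γ):Q] = 4 = [Q(√221, √42):Q], so Q(γ) = Q(√221, √42).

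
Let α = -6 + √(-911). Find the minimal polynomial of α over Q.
m_α(x) = x^2 + 12x + 947

From α + 6 = √(-911), squaring gives (α + 6)^2 = -911, i.e. α^2 + 12α + 36 = -911, so α^2 + 12α + 947 = 0. The discriminant of x^2 + 12x + 947 is (12)^2 - 4·(947) = 144 - 3788 = -3644, and 4·(-911) is not a perfect square in Q since -911 is squarefree and ≠ 1. Hence x^2 + 12x + 947 is irreducible over Q and is the minimal polynomial of α.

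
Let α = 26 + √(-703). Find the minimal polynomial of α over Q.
m_α(x) = x^2 - 52x + 1379

From α - 26 = √(-703), squaring gives (α - 26)^2 = -703, i.e. α^2 - 52α + 676 = -703, so α^2 - 52α + 1379 = 0. The discriminant of x^2 - 52x + 1379 is (-52)^2 - 4·(1379) = 2704 - 5516 = -2812, and 4·(-703) is not a perfect square in Q since -703 is squarefree and ≠ 1. Hence x^2 - 52x + 1379 is irreducible over Q and is the minimal polynomial of α.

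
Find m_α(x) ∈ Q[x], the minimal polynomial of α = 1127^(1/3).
m_α(x) = x^3 - 1127

α satisfies α^3 = 1127, so x^3 - 1127 annihilates α. By the rational root test, a rational root p/q (in lowest terms) of x^3 - 1127 would satisfy p^3 = 1127 q^3, forcing q = 1 and p^3 = 1127; but 1127 is not a perfect cube, contradiction. A monic cubic over Q with no rational root is irreducible (any nontrivial factorization would include a linear factor). Hence x^3 - 1127 is the minimal polynomial of α, and in particular [Q(α):Q] = 3.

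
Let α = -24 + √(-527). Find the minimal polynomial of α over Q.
m_α(x) = x^2 + 48x + 1103

From α + 24 = √(-527), squaring gives (α + 24)^2 = -527, i.e. α^2 + 48α + 576 = -527, so α^2 + 48α + 1103 = 0. The discriminant of x^2 + 48x + 1103 is (48)^2 - 4·(1103) = 2304 - 4412 = -2108, and 4·(-527) is not a perfect square in Q since -527 is squarefree and ≠ 1. Hence x^2 + 48x + 1103 is irreducible over Q and is the minimal polynomial of α.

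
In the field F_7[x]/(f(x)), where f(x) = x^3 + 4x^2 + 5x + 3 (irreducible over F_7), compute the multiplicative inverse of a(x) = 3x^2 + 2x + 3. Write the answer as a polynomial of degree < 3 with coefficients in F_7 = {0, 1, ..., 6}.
a(x)^(-1) ≡ 2x^2 + 4x + 4 (mod f(x))

Since f is irreducible over F_7, F_7[x]/(f) is a field and a(x) ≠ 0 has an inverse. Apply the extended Euclidean algorithm to f(x) and a(x) in F_7[x]: f(x) = (5x + 5)·a(x) + (x + 2);  a(x) = (3x + 3)·(x + 2) + (4). The last nonzero remainder is the constant 4 = gcd(f, a) in F_7. Back-substituting through the division chain expresses 4 = s(x)·a(x) + t(x)·f(x) with s(x) ≡ x^2 + 2x + 2 (mod f), so (x^2 + 2x + 2)·a(x) ≡ 4 (mod f). Multiplying by 4^(-1) ≡ 2 in F_7 gives a(x)^(-1) ≡ 2·(x^2 + 2x + 2) ≡ 2x^2 + 4x + 4 (mod f). Check: (3x^2 + 2x + 3)·(2x^2 + 4x + 4) = 6x^4 + 2x^3 + 5x^2 + 6x + 5 ≡ 1 (mod x^3 + 4x^2 + 5x + 3).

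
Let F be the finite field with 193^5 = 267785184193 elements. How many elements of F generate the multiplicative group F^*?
There are φ(267785184192) = 89261728000 primitive elements

F_q^* is cyclic of order q - 1 = 267785184192. A cyclic group of order m has exactly φ(m) generators. Here m = 267785184192 = 2^6 · 3 · 1394714501, so the number of primitive elements is φ(267785184192) = 89261728000.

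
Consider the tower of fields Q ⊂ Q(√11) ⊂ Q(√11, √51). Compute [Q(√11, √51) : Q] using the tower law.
[Q(√11, √51) : Q] = 4

[Q(√11):Q] = 2 (min poly x^2 - 11, irreducible since 11 is squarefree > 1). For the top step, suppose √51 ∈ Q(√11), say √51 = c + d√11 with c, d ∈ Q. Squaring: 51 = c^2 + 11d^2 + 2cd√11. Since √11 ∉ Q this forces 2cd = 0. If d = 0 then √51 = c ∈ Q, contradicting 51 squarefree > 1. If c = 0 then 51 = 11d^2, so 11·51 = (11d)^2 is a perfect square in Q — but 11·51 = 561 is not a perfect square (since 11 and 51 are distinct squarefree integers). Contradiction. Hence √51 ∉ Q(√11), so x^2 - 51 stays irreducible over Q(√11) and [Q(√11, √51) : Q(√11)] = 2. By the tower law, [Q(√11, √51) : Q] = 2 · 2 = 4.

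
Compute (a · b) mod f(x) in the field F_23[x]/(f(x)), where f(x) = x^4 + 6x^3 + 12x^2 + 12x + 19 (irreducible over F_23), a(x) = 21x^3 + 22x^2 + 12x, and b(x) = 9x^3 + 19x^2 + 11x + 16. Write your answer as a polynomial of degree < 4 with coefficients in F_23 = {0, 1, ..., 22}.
a · b ≡ 6x^3 + 9x^2 + 6x + 13 (mod f(x))

Multiply in F_23[x]: a(x)·b(x) = (21x^3 + 22x^2 + 12x)·(9x^3 + 19x^2 + 11x + 16) = 5x^6 + 22x^5 + 21x^4 + x^3 + x^2 + 8x. This has degree ≥ 4, so divide by f(x) over F_23: 5x^6 + 22x^5 + 21x^4 + x^3 + x^2 + 8x = (5x^2 + 15x + 9)·(x^4 + 6x^3 + 12x^2 + 12x + 19) + (6x^3 + 9x^2 + 6x + 13). Hence a·b ≡ 6x^3 + 9x^2 + 6x + 13 (mod f). (F_23[x]/(f) is a field with 23^4 = 279841 elements since f is irreducible of degree 4.)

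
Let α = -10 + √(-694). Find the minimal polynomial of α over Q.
m_α(x) = x^2 + 20x + 794

From α + 10 = √(-694), squaring gives (α + 10)^2 = -694, i.e. α^2 + 20α + 100 = -694, so α^2 + 20α + 794 = 0. The discriminant of x^2 + 20x + 794 is (20)^2 - 4·(794) = 400 - 3176 = -2776, and 4·(-694) is not a perfect square in Q since -694 is squarefree and ≠ 1. Hence x^2 + 20x + 794 is irreducible over Q and is the minimal polynomial of α.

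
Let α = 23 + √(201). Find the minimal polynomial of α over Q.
m_α(x) = x^2 - 46x + 328

From α - 23 = √(201), squaring gives (α - 23)^2 = 201, i.e. α^2 - 46α + 529 = 201, so α^2 - 46α + 328 = 0. The discriminant of x^2 - 46x + 328 is (-46)^2 - 4·(328) = 2116 - 1312 = 804, and 4·(201) is not a perfect square in Q since 201 is squarefree and ≠ 1. Hence x^2 - 46x + 328 is irreducible over Q and is the minimal polynomial of α.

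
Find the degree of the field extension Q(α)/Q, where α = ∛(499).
[Q(α):Q] = 3

The minimal polynomial of α is x^3 - 499, irreducible over Q since 499 is not a perfect cube (so x^3 - 499 has no rational root). Hence [Q(α):Q] = deg(m_α) = 3.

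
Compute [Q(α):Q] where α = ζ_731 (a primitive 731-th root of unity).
[Q(α):Q] = 672

The minimal polynomial of ζ_731 over Q is the 731-th cyclotomic polynomial Φ_731(x), which is irreducible over Q and has degree φ(731) = 672. Hence [Q(α):Q] = φ(731) = 672.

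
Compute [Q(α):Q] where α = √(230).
[Q(α):Q] = 2

[Q(α):Q] equals the degree of the minimal polynomial of α. Here α^2 = 230 and x^2 - 230 is irreducible (d = 230 is squarefree, ≠ 1, hence not a square), so deg(m_α) = 2. Thus [Q(α):Q] = 2.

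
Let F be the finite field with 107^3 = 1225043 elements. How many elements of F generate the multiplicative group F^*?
There are φ(1225042) = 471744 primitive elements

F_q^* is cyclic of order q - 1 = 1225042. A cyclic group of order m has exactly φ(m) generators. Here m = 1225042 = 2 · 7 · 13 · 53 · 127, so the number of primitive elements is φ(1225042) = 471744.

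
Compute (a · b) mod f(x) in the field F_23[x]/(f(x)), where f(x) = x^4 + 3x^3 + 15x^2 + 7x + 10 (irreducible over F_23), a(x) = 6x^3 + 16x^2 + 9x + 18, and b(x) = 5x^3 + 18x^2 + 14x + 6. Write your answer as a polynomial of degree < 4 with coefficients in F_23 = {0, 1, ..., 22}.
a · b ≡ 20x^3 + 3x^2 + 5x + 20 (mod f(x))

Multiply in F_23[x]: a(x)·b(x) = (6x^3 + 16x^2 + 9x + 18)·(5x^3 + 18x^2 + 14x + 6) = 7x^6 + 4x^5 + 3x^4 + 6x^3 + 17x^2 + 7x + 16. This has degree ≥ 4, so divide by f(x) over F_23: 7x^6 + 4x^5 + 3x^4 + 6x^3 + 17x^2 + 7x + 16 = (7x^2 + 6x + 18)·(x^4 + 3x^3 + 15x^2 + 7x + 10) + (20x^3 + 3x^2 + 5x + 20). Hence a·b ≡ 20x^3 + 3x^2 + 5x + 20 (mod f). (F_23[x]/(f) is a field with 23^4 = 279841 elements since f is irreducible of degree 4.)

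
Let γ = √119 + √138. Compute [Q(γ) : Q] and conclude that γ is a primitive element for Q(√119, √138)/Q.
[Q(γ) : Q] = 4 (equivalently, Q(γ) = Q(√119, √138))

Obviously Q(γ) ⊆ Q(√119, √138), and [Q(√119, √138):Q] = 4 (since 119, 138 are distinct squarefree integers > 1 with 16422 not a perfect square). To show equality we compute the minimal polynomial of γ. From γ = √119 + √138: γ^2 = 119 + 2√(16422) + 138 = 257 + 2√(16422), so γ^2 - 257 = 2√(16422); squaring, (γ^2 - 257)^2 = 4·16422, i.e. γ^4 - 514γ^2 + 66049 - 65688 = 0, i.e. γ^4 - 514γ^2 + 361 = 0. So γ is a root of x^4 - 514x^2 + 361. This polynomial is irreducible over Q: it has no rational root (each ±√119 ± √138 is irrational), and any factorization into two quadratics over Q would force √(16422) ∈ Q (pairing opposite roots) or √119, √138 ∈ Q (other pairings), all impossible. Hence [Q(γ):Q] = 4 = [Q(√119, √138):Q], so Q(γ) = Q(√119, √138).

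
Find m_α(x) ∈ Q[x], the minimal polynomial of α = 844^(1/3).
m_α(x) = x^3 - 844

α satisfies α^3 = 844, so x^3 - 844 annihilates α. By the rational root test, a rational root p/q (in lowest terms) of x^3 - 844 would satisfy p^3 = 844 q^3, forcing q = 1 and p^3 = 844; but 844 is not a perfect cube, contradiction. A monic cubic over Q with no rational root is irreducible (any nontrivial factorization would include a linear factor). Hence x^3 - 844 is the minimal polynomial of α, and in particular [Q(α):Q] = 3.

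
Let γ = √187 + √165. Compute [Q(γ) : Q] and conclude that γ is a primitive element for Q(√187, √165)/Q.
[Q(γ) : Q] = 4 (equivalently, Q(γ) = Q(√187, √165))

Obviously Q(γ) ⊆ Q(√187, √165), and [Q(√187, √165):Q] = 4 (since 187, 165 are distinct squarefree integers > 1 with 30855 not a perfect square). To show equality we compute the minimal polynomial of γ. From γ = √187 + √165: γ^2 = 187 + 2√(30855) + 165 = 352 + 2√(30855), so γ^2 - 352 = 2√(30855); squaring, (γ^2 - 352)^2 = 4·30855, i.e. γ^4 - 704γ^2 + 123904 - 123420 = 0, i.e. γ^4 - 704γ^2 + 484 = 0. So γ is a root of x^4 - 704x^2 + 484. This polynomial is irreducible over Q: it has no rational root (each ±√187 ± √165 is irrational), and any factorization into two quadratics over Q would force √(30855) ∈ Q (pairing opposite roots) or √187, √165 ∈ Q (other pairings), all impossible. Hence [Q(γ):Q] = 4 = [Q(√187, √165):Q], so Q(γ) = Q(√187, √165).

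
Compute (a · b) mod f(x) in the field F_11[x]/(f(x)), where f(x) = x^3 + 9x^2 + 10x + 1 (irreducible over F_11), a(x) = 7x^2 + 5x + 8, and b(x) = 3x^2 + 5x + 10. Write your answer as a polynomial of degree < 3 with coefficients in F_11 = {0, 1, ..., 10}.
a · b ≡ 5x^2 + 7x + 10 (mod f(x))

Multiply in F_11[x]: a(x)·b(x) = (7x^2 + 5x + 8)·(3x^2 + 5x + 10) = 10x^4 + 6x^3 + 9x^2 + 2x + 3. This has degree ≥ 3, so divide by f(x) over F_11: 10x^4 + 6x^3 + 9x^2 + 2x + 3 = (10x + 4)·(x^3 + 9x^2 + 10x + 1) + (5x^2 + 7x + 10). Hence a·b ≡ 5x^2 + 7x + 10 (mod f). (F_11[x]/(f) is a field with 11^3 = 1331 elements since f is irreducible of degree 3.)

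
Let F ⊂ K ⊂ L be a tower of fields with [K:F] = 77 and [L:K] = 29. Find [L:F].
[L:F] = 2233

The tower law says that for any tower of field extensions F ⊂ K ⊂ L with finite degrees, [L:F] = [L:K] · [K:F]. Here this gives [L:F] = 29 · 77 = 2233.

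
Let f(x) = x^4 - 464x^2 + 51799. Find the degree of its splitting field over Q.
[K : Q] = 4

Solving the quadratic in x^2: x^2 = (464 ± √(464^2 - 4·51799))/2 = (464 ± √8100)/2 = (464 ± 90)/2, giving x^2 = 187 or x^2 = 277. So f(x) = (x^2 - 187)(x^2 - 277) and the roots of f are ±√187, ±√277. Hence the splitting field is K = Q(√187, √277). Since 187 and 277 are distinct squarefree integers > 1, their product 51799 is not a perfect square, so √277 ∉ Q(√187). By the tower law [K:Q] = [Q(√187,√277):Q(√187)] · [Q(√187):Q] = 2 · 2 = 4.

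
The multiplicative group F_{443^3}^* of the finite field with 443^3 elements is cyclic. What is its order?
|F_{443^3}^*| = 86938306

F_{443^3} has 443^3 = 86938307 elements; its multiplicative group consists of all nonzero elements, so |F_{443^3}^*| = 86938307 - 1 = 86938306. (It is cyclic since any finite subgroup of the multiplicative group of a field is cyclic.)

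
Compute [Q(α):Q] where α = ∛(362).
[Q(α):Q] = 3

The minimal polynomial of α is x^3 - 362, irreducible over Q since 362 is not a perfect cube (so x^3 - 362 has no rational root). Hence [Q(α):Q] = deg(m_α) = 3.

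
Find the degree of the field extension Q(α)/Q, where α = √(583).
[Q(α):Q] = 2

[Q(α):Q] equals the degree of the minimal polynomial of α. Here α^2 = 583 and x^2 - 583 is irreducible (d = 583 is squarefree, ≠ 1, hence not a square), so deg(m_α) = 2. Thus [Q(α):Q] = 2.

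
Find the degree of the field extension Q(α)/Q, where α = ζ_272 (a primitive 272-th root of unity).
[Q(α):Q] = 128

The minimal polynomial of ζ_272 over Q is the 272-th cyclotomic polynomial Φ_272(x), which is irreducible over Q and has degree φ(272) = 128. Hence [Q(α):Q] = φ(272) = 128.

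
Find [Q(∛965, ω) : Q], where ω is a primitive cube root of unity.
[Q(∛965, ω) : Q] = 6

[Q(∛965):Q] = 3 (min poly x^3 - 965, irreducible since 965 is not a perfect cube). [Q(ω):Q] = 2 (min poly x^2 + x + 1). Since Q(∛965) ⊂ R and ω ∉ R, we have ω ∉ Q(∛965), so x^2 + x + 1 remains irreducible over Q(∛965) and [Q(∛965, ω) : Q(∛965)] = 2. By the tower law, [Q(∛965, ω) : Q] = 3 · 2 = 6. (In fact Q(∛965, ω) is the splitting field of x^3 - 965 over Q.)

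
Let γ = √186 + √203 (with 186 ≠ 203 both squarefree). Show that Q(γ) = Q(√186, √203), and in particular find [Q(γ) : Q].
[Q(γ) : Q] = 4 (equivalently, Q(γ) = Q(√186, √203))

Obviously Q(γ) ⊆ Q(√186, √203), and [Q(√186, √203):Q] = 4 (since 186, 203 are distinct squarefree integers > 1 with 37758 not a perfect square). To show equality we compute the minimal polynomial of γ. From γ = √186 + √203: γ^2 = 186 + 2√(37758) + 203 = 389 + 2√(37758), so γ^2 - 389 = 2√(37758); squaring, (γ^2 - 389)^2 = 4·37758, i.e. γ^4 - 778γ^2 + 151321 - 151032 = 0, i.e. γ^4 - 778γ^2 + 289 = 0. So γ is a root of x^4 - 778x^2 + 289. This polynomial is irreducible over Q: it has no rational root (each ±√186 ± √203 is irrational), and any factorization into two quadratics over Q would force √(37758) ∈ Q (pairing opposite roots) or √186, √203 ∈ Q (other pairings), all impossible. Hence [Q(γ):Q] = 4 = [Q(√186, √203):Q], so Q(γ) = Q(√186, √203).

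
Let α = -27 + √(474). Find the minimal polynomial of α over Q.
m_α(x) = x^2 + 54x + 255

From α + 27 = √(474), squaring gives (α + 27)^2 = 474, i.e. α^2 + 54α + 729 = 474, so α^2 + 54α + 255 = 0. The discriminant of x^2 + 54x + 255 is (54)^2 - 4·(255) = 2916 - 1020 = 1896, and 4·(474) is not a perfect square in Q since 474 is squarefree and ≠ 1. Hence x^2 + 54x + 255 is irreducible over Q and is the minimal polynomial of α.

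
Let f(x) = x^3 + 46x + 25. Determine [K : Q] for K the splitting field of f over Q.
[K : Q] = 6

By the rational root test, any rational root of the monic integer polynomial f(x) = x^3 + 46x + 25 must be an integer dividing the constant term 25, i.e. one of ±{1, 5, 25}. Evaluating: f(1) = 72, f(-1) = -22, f(5) = 380, f(-5) = -330, f(25) = 16800, f(-25) = -16750; none is 0, so f has no rational root and is therefore irreducible over Q (a cubic with no linear factor over a field is irreducible). For an irreducible cubic, the Galois group is A_3 or S_3 according as the discriminant disc(f) = -4a^3 - 27b^2 = -4·(46)^3 - 27·(25)^2 = -406219 is or is not a square in Q. Here disc(f) = -406219 is not a perfect square in Q, so the Galois group of f over Q is not contained in A_3 and must be all of S_3. The splitting field has degree |S_3| = 6 over Q, so [K : Q] = 6.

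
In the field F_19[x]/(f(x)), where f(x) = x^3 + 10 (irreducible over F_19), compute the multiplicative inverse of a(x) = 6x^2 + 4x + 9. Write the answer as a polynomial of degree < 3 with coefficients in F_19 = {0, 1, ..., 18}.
a(x)^(-1) ≡ 2x + 5 (mod f(x))

Since f is irreducible over F_19, F_19[x]/(f) is a field and a(x) ≠ 0 has an inverse. Apply the extended Euclidean algorithm to f(x) and a(x) in F_19[x]: f(x) = (16x + 2)·a(x) + (11). The last nonzero remainder is the constant 11 = gcd(f, a) in F_19. Back-substituting through the division chain expresses 11 = s(x)·a(x) + t(x)·f(x) with s(x) ≡ 3x + 17 (mod f), so (3x + 17)·a(x) ≡ 11 (mod f). Multiplying by 11^(-1) ≡ 7 in F_19 gives a(x)^(-1) ≡ 7·(3x + 17) ≡ 2x + 5 (mod f). Check: (6x^2 + 4x + 9)·(2x + 5) = 12x^3 + 7 ≡ 1 (mod x^3 + 10).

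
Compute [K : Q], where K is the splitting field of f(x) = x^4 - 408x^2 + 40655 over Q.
[K : Q] = 4

Solving the quadratic in x^2: x^2 = (408 ± √(408^2 - 4·40655))/2 = (408 ± √3844)/2 = (408 ± 62)/2, giving x^2 = 173 or x^2 = 235. So f(x) = (x^2 - 173)(x^2 - 235) and the roots of f are ±√173, ±√235. Hence the splitting field is K = Q(√173, √235). Since 173 and 235 are distinct squarefree integers > 1, their product 40655 is not a perfect square, so √235 ∉ Q(√173). By the tower law [K:Q] = [Q(√173,√235):Q(√173)] · [Q(√173):Q] = 2 · 2 = 4.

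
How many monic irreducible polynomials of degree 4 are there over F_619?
There are 36702992190 monic irreducible polynomials of degree 4 over F_619

Each element of F_{619^4} that lies in no proper subfield is a root of exactly one monic irreducible of degree 4 over F_619, and each such polynomial has 4 distinct roots in F_{619^4}. By Möbius inversion the count is N_619(4) = (1/4) Σ_{d|4} μ(4/d) · 619^d = (1/4)(μ(4)·619^1 + μ(2)·619^2 + μ(1)·619^4) = 146811968760/4 = 36702992190.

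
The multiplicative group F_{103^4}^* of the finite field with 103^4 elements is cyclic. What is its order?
|F_{103^4}^*| = 112550880

F_{103^4} has 103^4 = 112550881 elements; its multiplicative group consists of all nonzero elements, so |F_{103^4}^*| = 112550881 - 1 = 112550880. (It is cyclic since any finite subgroup of the multiplicative group of a field is cyclic.)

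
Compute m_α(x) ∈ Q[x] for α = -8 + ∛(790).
m_α(x) = x^3 + 24x^2 + 192x - 278

Set β = α + 8 = ∛(790), so β^3 = 790. Then (α + 8)^3 - 790 = 0, i.e. α is a root of g(x) = (x + 8)^3 - 790 = x^3 + 24x^2 + 192x - 278. Since g(x) = h(x + 8) where h(x) = x^3 - 790, and h is irreducible over Q (because 790 is not a perfect cube, so h has no rational root, and a monic cubic with no rational root is irreducible), g is also irreducible (irreducibility is preserved under the substitution x → x + 8). Hence m_α(x) = x^3 + 24x^2 + 192x - 278.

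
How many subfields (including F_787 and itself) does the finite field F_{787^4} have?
F_{787^4} has 3 subfields

The subfields of F_{p^n} are exactly the fields F_{p^d} for d | n (each is the fixed field of the unique index-d subgroup of Gal(F_{p^n}/F_p) ≅ Z/nZ). The divisors of n = 4 are {1, 2, 4}, giving 3 subfields: F_{787^1}, F_{787^2}, F_{787^4}.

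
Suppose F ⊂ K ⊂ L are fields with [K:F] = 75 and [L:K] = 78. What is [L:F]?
[L:F] = 5850

The tower law says that for any tower of field extensions F ⊂ K ⊂ L with finite degrees, [L:F] = [L:K] · [K:F]. Here this gives [L:F] = 78 · 75 = 5850.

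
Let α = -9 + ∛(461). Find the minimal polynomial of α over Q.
m_α(x) = x^3 + 27x^2 + 243x + 268

Set β = α + 9 = ∛(461), so β^3 = 461. Then (α + 9)^3 - 461 = 0, i.e. α is a root of g(x) = (x + 9)^3 - 461 = x^3 + 27x^2 + 243x + 268. Since g(x) = h(x + 9) where h(x) = x^3 - 461, and h is irreducible over Q (because 461 is not a perfect cube, so h has no rational root, and a monic cubic with no rational root is irreducible), g is also irreducible (irreducibility is preserved under the substitution x → x + 9). Hence m_α(x) = x^3 + 27x^2 + 243x + 268.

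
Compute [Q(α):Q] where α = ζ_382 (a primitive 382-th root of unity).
[Q(α):Q] = 190

The minimal polynomial of ζ_382 over Q is the 382-th cyclotomic polynomial Φ_382(x), which is irreducible over Q and has degree φ(382) = 190. Hence [Q(α):Q] = φ(382) = 190.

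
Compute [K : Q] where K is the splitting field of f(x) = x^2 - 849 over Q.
[K : Q] = 2

f(x) = x^2 - 849 factors as (x - √849)(x + √849). The splitting field is K = Q(√849). Since 849 is squarefree and > 1, it is not a perfect square, so x^2 - 849 is irreducible over Q and [Q(√849) : Q] = 2. Hence [K : Q] = 2.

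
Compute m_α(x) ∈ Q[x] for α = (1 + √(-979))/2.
m_α(x) = x^2 - x + 245

From 2α - 1 = √(-979), squaring gives (2α - 1)^2 = -979, i.e. 4α^2 - 4α + 1 = -979, so α^2 - α + (1 + 979)/4 = 0. Since -979 ≡ 1 (mod 4), (1 + 979)/4 = 245 ∈ Z. The polynomial x^2 - x + 245 has discriminant 1 - 4·(245) = -979, which is not a perfect square in Q (d = -979 is squarefree and ≠ 1), so x^2 - x + 245 is irreducible over Q. It is the minimal polynomial of α.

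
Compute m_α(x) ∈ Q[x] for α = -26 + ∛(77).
m_α(x) = x^3 + 78x^2 + 2028x + 17499

Set β = α + 26 = ∛(77), so β^3 = 77. Then (α + 26)^3 - 77 = 0, i.e. α is a root of g(x) = (x + 26)^3 - 77 = x^3 + 78x^2 + 2028x + 17499. Since g(x) = h(x + 26) where h(x) = x^3 - 77, and h is irreducible over Q (because 77 is not a perfect cube, so h has no rational root, and a monic cubic with no rational root is irreducible), g is also irreducible (irreducibility is preserved under the substitution x → x + 26). Hence m_α(x) = x^3 + 78x^2 + 2028x + 17499.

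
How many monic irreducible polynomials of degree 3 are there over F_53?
There are 49608 monic irreducible polynomials of degree 3 over F_53

Each element of F_{53^3} that lies in no proper subfield is a root of exactly one monic irreducible of degree 3 over F_53, and each such polynomial has 3 distinct roots in F_{53^3}. By Möbius inversion the count is N_53(3) = (1/3) Σ_{d|3} μ(3/d) · 53^d = (1/3)(μ(3)·53^1 + μ(1)·53^3) = 148824/3 = 49608.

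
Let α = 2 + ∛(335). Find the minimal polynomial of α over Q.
m_α(x) = x^3 - 6x^2 + 12x - 343

Set β = α - 2 = ∛(335), so β^3 = 335. Then (α - 2)^3 - 335 = 0, i.e. α is a root of g(x) = (x - 2)^3 - 335 = x^3 - 6x^2 + 12x - 343. Since g(x) = h(x - 2) where h(x) = x^3 - 335, and h is irreducible over Q (because 335 is not a perfect cube, so h has no rational root, and a monic cubic with no rational root is irreducible), g is also irreducible (irreducibility is preserved under the substitution x → x - 2). Hence m_α(x) = x^3 - 6x^2 + 12x - 343.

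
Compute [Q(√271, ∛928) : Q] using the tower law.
[Q(√271, ∛928) : Q] = 6

Let L = Q(√271, ∛928). Since Q(√271) ⊂ L and [Q(√271):Q] = 2, the tower law gives 2 | [L:Q]. Likewise Q(∛928) ⊂ L with [Q(∛928):Q] = 3 (because 928 is not a perfect cube), so 3 | [L:Q]. As gcd(2,3) = 1, [L:Q] is divisible by 6. Conversely L is generated over Q by √271 and ∛928, so [L:Q] ≤ 2·3 = 6. Therefore [Q(√271, ∛928) : Q] = 6.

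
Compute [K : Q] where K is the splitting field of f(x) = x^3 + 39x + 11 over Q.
[K : Q] = 6

By the rational root test, any rational root of the monic integer polynomial f(x) = x^3 + 39x + 11 must be an integer dividing the constant term 11, i.e. one of ±{1, 11}. Evaluating: f(1) = 51, f(-1) = -29, f(11) = 1771, f(-11) = -1749; none is 0, so f has no rational root and is therefore irreducible over Q (a cubic with no linear factor over a field is irreducible). For an irreducible cubic, the Galois group is A_3 or S_3 according as the discriminant disc(f) = -4a^3 - 27b^2 = -4·(39)^3 - 27·(11)^2 = -240543 is or is not a square in Q. Here disc(f) = -240543 is not a perfect square in Q, so the Galois group of f over Q is not contained in A_3 and must be all of S_3. The splitting field has degree |S_3| = 6 over Q, so [K : Q] = 6.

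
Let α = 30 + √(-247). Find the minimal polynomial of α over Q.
m_α(x) = x^2 - 60x + 1147

From α - 30 = √(-247), squaring gives (α - 30)^2 = -247, i.e. α^2 - 60α + 900 = -247, so α^2 - 60α + 1147 = 0. The discriminant of x^2 - 60x + 1147 is (-60)^2 - 4·(1147) = 3600 - 4588 = -988, and 4·(-247) is not a perfect square in Q since -247 is squarefree and ≠ 1. Hence x^2 - 60x + 1147 is irreducible over Q and is the minimal polynomial of α.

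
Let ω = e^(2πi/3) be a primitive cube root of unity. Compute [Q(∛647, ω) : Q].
[Q(∛647, ω) : Q] = 6

[Q(∛647):Q] = 3 (min poly x^3 - 647, irreducible since 647 is not a perfect cube). [Q(ω):Q] = 2 (min poly x^2 + x + 1). Since Q(∛647) ⊂ R and ω ∉ R, we have ω ∉ Q(∛647), so x^2 + x + 1 remains irreducible over Q(∛647) and [Q(∛647, ω) : Q(∛647)] = 2. By the tower law, [Q(∛647, ω) : Q] = 3 · 2 = 6. (In fact Q(∛647, ω) is the splitting field of x^3 - 647 over Q.)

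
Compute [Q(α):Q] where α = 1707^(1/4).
[Q(α):Q] = 4

α is a root of x^4 - 1707. By Eisenstein's criterion at the prime p = 3 (which divides the constant term 1707 but p^2 = 9 does not, since 1707 is squarefree), x^4 - 1707 is irreducible over Q. Hence [Q(α):Q] = 4.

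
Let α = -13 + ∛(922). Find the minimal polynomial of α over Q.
m_α(x) = x^3 + 39x^2 + 507x + 1275

Set β = α + 13 = ∛(922), so β^3 = 922. Then (α + 13)^3 - 922 = 0, i.e. α is a root of g(x) = (x + 13)^3 - 922 = x^3 + 39x^2 + 507x + 1275. Since g(x) = h(x + 13) where h(x) = x^3 - 922, and h is irreducible over Q (because 922 is not a perfect cube, so h has no rational root, and a monic cubic with no rational root is irreducible), g is also irreducible (irreducibility is preserved under the substitution x → x + 13). Hence m_α(x) = x^3 + 39x^2 + 507x + 1275.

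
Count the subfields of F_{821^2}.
F_{821^2} has 2 subfields

The subfields of F_{p^n} are exactly the fields F_{p^d} for d | n (each is the fixed field of the unique index-d subgroup of Gal(F_{p^n}/F_p) ≅ Z/nZ). The divisors of n = 2 are {1, 2}, giving 2 subfields: F_{821^1}, F_{821^2}.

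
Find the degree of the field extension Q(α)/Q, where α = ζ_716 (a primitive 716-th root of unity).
[Q(α):Q] = 356

The minimal polynomial of ζ_716 over Q is the 716-th cyclotomic polynomial Φ_716(x), which is irreducible over Q and has degree φ(716) = 356. Hence [Q(α):Q] = φ(716) = 356.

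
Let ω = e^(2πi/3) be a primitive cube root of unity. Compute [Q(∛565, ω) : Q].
[Q(∛565, ω) : Q] = 6

[Q(∛565):Q] = 3 (min poly x^3 - 565, irreducible since 565 is not a perfect cube). [Q(ω):Q] = 2 (min poly x^2 + x + 1). Since Q(∛565) ⊂ R and ω ∉ R, we have ω ∉ Q(∛565), so x^2 + x + 1 remains irreducible over Q(∛565) and [Q(∛565, ω) : Q(∛565)] = 2. By the tower law, [Q(∛565, ω) : Q] = 3 · 2 = 6. (In fact Q(∛565, ω) is the splitting field of x^3 - 565 over Q.)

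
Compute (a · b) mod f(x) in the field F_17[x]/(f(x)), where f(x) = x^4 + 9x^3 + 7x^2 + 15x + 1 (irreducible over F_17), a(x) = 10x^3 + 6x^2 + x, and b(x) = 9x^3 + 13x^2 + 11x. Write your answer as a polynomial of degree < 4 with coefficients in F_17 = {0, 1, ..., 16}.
a · b ≡ 9x^3 + 2x^2 + 12x + 1 (mod f(x))

Multiply in F_17[x]: a(x)·b(x) = (10x^3 + 6x^2 + x)·(9x^3 + 13x^2 + 11x) = 5x^6 + 14x^5 + 10x^4 + 11x^3 + 11x^2. This has degree ≥ 4, so divide by f(x) over F_17: 5x^6 + 14x^5 + 10x^4 + 11x^3 + 11x^2 = (5x^2 + 3x + 16)·(x^4 + 9x^3 + 7x^2 + 15x + 1) + (9x^3 + 2x^2 + 12x + 1). Hence a·b ≡ 9x^3 + 2x^2 + 12x + 1 (mod f). (F_17[x]/(f) is a field with 17^4 = 83521 elements since f is irreducible of degree 4.)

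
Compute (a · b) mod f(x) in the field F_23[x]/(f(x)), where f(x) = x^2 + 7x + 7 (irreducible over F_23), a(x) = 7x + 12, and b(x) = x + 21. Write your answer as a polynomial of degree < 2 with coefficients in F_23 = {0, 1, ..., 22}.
a · b ≡ 18x + 19 (mod f(x))

Multiply in F_23[x]: a(x)·b(x) = (7x + 12)·(x + 21) = 7x^2 + 21x + 22. This has degree ≥ 2, so divide by f(x) over F_23: 7x^2 + 21x + 22 = (7)·(x^2 + 7x + 7) + (18x + 19). Hence a·b ≡ 18x + 19 (mod f). (F_23[x]/(f) is a field with 23^2 = 529 elements since f is irreducible of degree 2.)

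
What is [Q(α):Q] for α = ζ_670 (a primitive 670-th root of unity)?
[Q(α):Q] = 264

The minimal polynomial of ζ_670 over Q is the 670-th cyclotomic polynomial Φ_670(x), which is irreducible over Q and has degree φ(670) = 264. Hence [Q(α):Q] = φ(670) = 264.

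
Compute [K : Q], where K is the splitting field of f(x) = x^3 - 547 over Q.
[K : Q] = 6

The roots of x^3 - 547 are ∛547, ω∛547, ω^2∛547 where ω = e^(2πi/3) is a primitive cube root of unity, so K = Q(∛547, ω). Now [Q(∛547):Q] = 3 (since 547 is not a perfect cube, x^3 - 547 is irreducible) and [Q(ω):Q] = 2. Both 2 and 3 divide [K:Q], and [K:Q] ≤ 3·2 = 6, so [K:Q] = 6. (Equivalently: Q(∛547) ⊂ R but ω ∉ R, so [K : Q(∛547)] = 2.)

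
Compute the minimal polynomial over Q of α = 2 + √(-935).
m_α(x) = x^2 - 4x + 939

From α - 2 = √(-935), squaring gives (α - 2)^2 = -935, i.e. α^2 - 4α + 4 = -935, so α^2 - 4α + 939 = 0. The discriminant of x^2 - 4x + 939 is (-4)^2 - 4·(939) = 16 - 3756 = -3740, and 4·(-935) is not a perfect square in Q since -935 is squarefree and ≠ 1. Hence x^2 - 4x + 939 is irreducible over Q and is the minimal polynomial of α.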